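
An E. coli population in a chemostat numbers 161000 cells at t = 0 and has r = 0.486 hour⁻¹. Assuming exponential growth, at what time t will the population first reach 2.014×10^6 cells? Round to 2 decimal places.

5.20 hours

Set N₀·e^(rt) = 2.014×10^6: e^(0.486·t) = 2.014×10^6/161000 = 12.509.
0.486·t = ln(12.509) = 2.5265, so t = 2.5265/0.486 = 5.1985.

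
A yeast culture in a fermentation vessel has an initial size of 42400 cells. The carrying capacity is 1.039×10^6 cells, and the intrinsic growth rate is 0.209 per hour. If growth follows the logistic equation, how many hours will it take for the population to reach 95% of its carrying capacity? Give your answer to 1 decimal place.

A = (K − N₀)/N₀ = (1.039×10^6 − 42400)/42400 = 23.505.
Solve 1.039×10^6/(1 + 23.505·e^(−0.209t)) = 987050: 1 + 23.505·e^(−0.209t) = 1.0526, so e^(−0.209t) = 0.00223919.
−0.209·t = ln(0.00223919) = -6.1016, so t = 6.1016/0.209 = 29.194.

29.2 hours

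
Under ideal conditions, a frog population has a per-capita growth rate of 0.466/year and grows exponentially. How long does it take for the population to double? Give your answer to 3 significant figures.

Doubling time t_d = ln(2)/r = 0.6931/0.466 = 1.4874.

1.49 years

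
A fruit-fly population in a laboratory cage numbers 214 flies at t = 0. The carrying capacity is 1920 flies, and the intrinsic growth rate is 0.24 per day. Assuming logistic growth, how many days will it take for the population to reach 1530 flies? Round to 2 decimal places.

A = (K − N₀)/N₀ = (1920 − 214)/214 = 7.972.
Solve 1920/(1 + 7.972·e^(−0.24t)) = 1530: 1 + 7.972·e^(−0.24t) = 1.2549, so e^(−0.24t) = 0.0319748.
−0.24·t = ln(0.0319748) = -3.4428, so t = 3.4428/0.24 = 14.345.

14.35 days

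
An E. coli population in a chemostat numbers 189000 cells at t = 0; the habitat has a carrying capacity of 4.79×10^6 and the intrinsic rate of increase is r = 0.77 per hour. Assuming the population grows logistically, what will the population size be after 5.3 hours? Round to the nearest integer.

A = (K − N₀)/N₀ = (4.79×10^6 − 189000)/189000 = 24.344.
N(t) = K/(1 + A·e^(−rt)) = 4.79×10^6/(1 + 24.344×e^(−0.77×5.3)).
e^(−4.081) = 0.016891; denominator = 1 + 24.344×0.016891 = 1.4112.
N = 4.79×10^6/1.4112 = 3.394316×10^6.

3394316 cells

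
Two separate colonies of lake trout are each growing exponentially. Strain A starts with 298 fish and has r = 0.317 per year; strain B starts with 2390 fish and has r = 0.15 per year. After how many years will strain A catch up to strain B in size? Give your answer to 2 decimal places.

Set 298·e^(0.317t) = 2390·e^(0.15t).
e^((0.317 − 0.15)t) = 2390/298 → e^(0.167·t) = 8.0201.
0.167·t = ln(8.0201) = 2.082, so t = 2.082/0.167 = 12.467.

12.47 years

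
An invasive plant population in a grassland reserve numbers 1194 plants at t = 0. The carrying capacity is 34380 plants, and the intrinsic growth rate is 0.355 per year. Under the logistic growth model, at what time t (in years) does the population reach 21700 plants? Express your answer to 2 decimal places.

10.88 years

A = (K − N₀)/N₀ = (34380 − 1194)/1194 = 27.794.
Solve 34380/(1 + 27.794·e^(−0.355t)) = 21700: 1 + 27.794·e^(−0.355t) = 1.5843, so e^(−0.355t) = 0.0210237.
−0.355·t = ln(0.0210237) = -3.8621, so t = 3.8621/0.355 = 10.879.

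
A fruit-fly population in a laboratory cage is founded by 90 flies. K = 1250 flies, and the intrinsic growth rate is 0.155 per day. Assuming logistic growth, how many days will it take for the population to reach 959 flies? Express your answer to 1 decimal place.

24.2 days

A = (K − N₀)/N₀ = (1250 − 90)/90 = 12.889.
Solve 1250/(1 + 12.889·e^(−0.155t)) = 959: 1 + 12.889·e^(−0.155t) = 1.3034, so e^(−0.155t) = 0.0235428.
−0.155·t = ln(0.0235428) = -3.7489, so t = 3.7489/0.155 = 24.187.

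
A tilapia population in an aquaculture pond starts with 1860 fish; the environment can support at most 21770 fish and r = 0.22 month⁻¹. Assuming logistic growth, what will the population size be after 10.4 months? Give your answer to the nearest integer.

10435 fish

A = (K − N₀)/N₀ = (21770 − 1860)/1860 = 10.704.
N(t) = K/(1 + A·e^(−rt)) = 21770/(1 + 10.704×e^(−0.22×10.4)).
e^(−2.288) = 0.10147; denominator = 1 + 10.704×0.10147 = 2.0862.
N = 21770/2.0862 = 10435.5.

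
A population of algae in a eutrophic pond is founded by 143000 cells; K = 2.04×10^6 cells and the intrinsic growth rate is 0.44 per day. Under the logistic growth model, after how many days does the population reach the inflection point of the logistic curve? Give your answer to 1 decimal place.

5.9 days

Logistic growth is fastest at N = K/2 = 1.02×10^6.
A = (K − N₀)/N₀ = 13.266. Set K/(1 + A·e^(−rt)) = K/2 → A·e^(−rt) = 1.
e^(−0.44t) = 1/13.266 = 0.0753822, so t = ln(13.266)/0.44 = 2.5852/0.44 = 5.8754.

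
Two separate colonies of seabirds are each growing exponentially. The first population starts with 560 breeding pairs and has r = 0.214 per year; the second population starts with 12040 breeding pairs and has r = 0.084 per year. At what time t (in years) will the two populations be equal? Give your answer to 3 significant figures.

Set 560·e^(0.214t) = 12040·e^(0.084t).
e^((0.214 − 0.084)t) = 12040/560 → e^(0.13·t) = 21.5.
0.13·t = ln(21.5) = 3.0681, so t = 3.0681/0.13 = 23.6.

23.6 years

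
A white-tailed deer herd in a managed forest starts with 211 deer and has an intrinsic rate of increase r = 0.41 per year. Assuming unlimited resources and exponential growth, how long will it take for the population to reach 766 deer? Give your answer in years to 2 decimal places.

Set N₀·e^(rt) = 766: e^(0.41·t) = 766/211 = 3.6303.
0.41·t = ln(3.6303) = 1.2893, so t = 1.2893/0.41 = 3.1447.

3.14 years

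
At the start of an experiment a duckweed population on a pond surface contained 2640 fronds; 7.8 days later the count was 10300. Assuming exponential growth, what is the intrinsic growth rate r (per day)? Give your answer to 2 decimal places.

0.17 per day

From N(t) = N₀·e^(rt): e^(r·7.8) = 10300/2640 = 3.9015.
r·7.8 = ln(3.9015) = 1.3614, so r = 1.3614/7.8 = 0.17453.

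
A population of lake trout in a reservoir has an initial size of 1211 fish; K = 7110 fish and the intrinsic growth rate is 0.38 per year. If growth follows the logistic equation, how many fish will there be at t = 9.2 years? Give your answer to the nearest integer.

6195 fish

A = (K − N₀)/N₀ = (7110 − 1211)/1211 = 4.8712.
N(t) = K/(1 + A·e^(−rt)) = 7110/(1 + 4.8712×e^(−0.38×9.2)).
e^(−3.496) = 0.030318; denominator = 1 + 4.8712×0.030318 = 1.1477.
N = 7110/1.1477 = 6195.07.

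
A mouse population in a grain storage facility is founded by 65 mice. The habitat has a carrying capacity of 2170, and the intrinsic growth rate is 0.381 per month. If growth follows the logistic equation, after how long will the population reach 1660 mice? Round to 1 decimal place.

A = (K − N₀)/N₀ = (2170 − 65)/65 = 32.385.
Solve 2170/(1 + 32.385·e^(−0.381t)) = 1660: 1 + 32.385·e^(−0.381t) = 1.3072, so e^(−0.381t) = 0.00948688.
−0.381·t = ln(0.00948688) = -4.6578, so t = 4.6578/0.381 = 12.225.

12.2 months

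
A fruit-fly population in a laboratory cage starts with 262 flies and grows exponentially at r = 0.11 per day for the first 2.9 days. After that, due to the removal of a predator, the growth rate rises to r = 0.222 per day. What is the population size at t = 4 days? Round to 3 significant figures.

Phase 1: N(2.9) = 262·e^(0.11×2.9) = 262·e^0.319 = 360.447.
Phase 2 runs for 4 − 2.9 = 1.1 days at r = 0.222.
N(4) = 360.447·e^(0.222×1.1) = 360.447·e^0.2442 = 460.146.

460 flies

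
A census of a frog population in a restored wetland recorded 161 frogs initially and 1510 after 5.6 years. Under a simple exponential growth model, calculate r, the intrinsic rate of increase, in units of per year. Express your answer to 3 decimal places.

From N(t) = N₀·e^(rt): e^(r·5.6) = 1510/161 = 9.3789.
r·5.6 = ln(9.3789) = 2.2385, so r = 2.2385/5.6 = 0.39973.

0.400 per year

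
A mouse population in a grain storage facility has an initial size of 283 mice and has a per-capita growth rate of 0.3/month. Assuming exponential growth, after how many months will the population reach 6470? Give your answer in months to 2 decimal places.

10.43 months

Set N₀·e^(rt) = 6470: e^(0.3·t) = 6470/283 = 22.862.
0.3·t = ln(22.862) = 3.1295, so t = 3.1295/0.3 = 10.432.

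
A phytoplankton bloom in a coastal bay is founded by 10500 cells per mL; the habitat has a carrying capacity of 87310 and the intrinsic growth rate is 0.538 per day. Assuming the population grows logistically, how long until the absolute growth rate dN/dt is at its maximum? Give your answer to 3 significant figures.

3.70 days

Logistic growth is fastest at N = K/2 = 43655.
A = (K − N₀)/N₀ = 7.3152. Set K/(1 + A·e^(−rt)) = K/2 → A·e^(−rt) = 1.
e^(−0.538t) = 1/7.3152 = 0.136701, so t = ln(7.3152)/0.538 = 1.99/0.538 = 3.6988.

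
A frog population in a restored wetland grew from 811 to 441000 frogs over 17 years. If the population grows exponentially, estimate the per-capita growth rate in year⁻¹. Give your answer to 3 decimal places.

0.371 per year

From N(t) = N₀·e^(rt): e^(r·17) = 441000/811 = 543.77.
r·17 = ln(543.77) = 6.2985, so r = 6.2985/17 = 0.3705.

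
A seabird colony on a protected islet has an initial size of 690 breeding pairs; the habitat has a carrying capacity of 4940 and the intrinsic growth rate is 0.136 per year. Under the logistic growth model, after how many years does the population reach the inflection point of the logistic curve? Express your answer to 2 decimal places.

13.37 years

Logistic growth is fastest at N = K/2 = 2470.
A = (K − N₀)/N₀ = 6.1594. Set K/(1 + A·e^(−rt)) = K/2 → A·e^(−rt) = 1.
e^(−0.136t) = 1/6.1594 = 0.162353, so t = ln(6.1594)/0.136 = 1.818/0.136 = 13.368.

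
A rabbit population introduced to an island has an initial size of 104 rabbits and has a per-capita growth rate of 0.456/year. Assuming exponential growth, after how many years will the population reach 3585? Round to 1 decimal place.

Set N₀·e^(rt) = 3585: e^(0.456·t) = 3585/104 = 34.471.
0.456·t = ln(34.471) = 3.5401, so t = 3.5401/0.456 = 7.7634.

7.8 years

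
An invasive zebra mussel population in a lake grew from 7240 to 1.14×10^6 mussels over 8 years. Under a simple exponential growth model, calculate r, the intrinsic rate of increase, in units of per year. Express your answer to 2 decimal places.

From N(t) = N₀·e^(rt): e^(r·8) = 1.14×10^6/7240 = 157.46.
r·8 = ln(157.46) = 5.0592, so r = 5.0592/8 = 0.6324.

0.63 per year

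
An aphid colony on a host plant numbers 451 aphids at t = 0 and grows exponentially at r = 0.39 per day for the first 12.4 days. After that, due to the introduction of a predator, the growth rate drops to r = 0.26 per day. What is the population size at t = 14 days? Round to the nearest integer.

Phase 1: N(12.4) = 451·e^(0.39×12.4) = 451·e^4.836 = 56810.
Phase 2 runs for 14 − 12.4 = 1.6 days at r = 0.26.
N(14) = 56810·e^(0.26×1.6) = 56810·e^0.416 = 86117.4.

86117 aphids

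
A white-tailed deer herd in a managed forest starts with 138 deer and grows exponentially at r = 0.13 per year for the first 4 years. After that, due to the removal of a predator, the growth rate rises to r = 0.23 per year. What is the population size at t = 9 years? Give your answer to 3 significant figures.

733 deer

Phase 1: N(4) = 138·e^(0.13×4) = 138·e^0.52 = 232.12.
Phase 2 runs for 9 − 4 = 5 years at r = 0.23.
N(9) = 232.12·e^(0.23×5) = 232.12·e^1.15 = 733.079.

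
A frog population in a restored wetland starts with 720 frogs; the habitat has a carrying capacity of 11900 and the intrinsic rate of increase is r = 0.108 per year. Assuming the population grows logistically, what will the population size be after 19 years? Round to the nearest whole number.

A = (K − N₀)/N₀ = (11900 − 720)/720 = 15.528.
N(t) = K/(1 + A·e^(−rt)) = 11900/(1 + 15.528×e^(−0.108×19)).
e^(−2.052) = 0.12848; denominator = 1 + 15.528×0.12848 = 2.995.
N = 11900/2.995 = 3973.32.

3973 frogs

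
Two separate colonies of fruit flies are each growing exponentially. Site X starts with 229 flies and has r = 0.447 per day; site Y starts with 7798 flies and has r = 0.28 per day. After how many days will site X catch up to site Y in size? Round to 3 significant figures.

Set 229·e^(0.447t) = 7798·e^(0.28t).
e^((0.447 − 0.28)t) = 7798/229 → e^(0.167·t) = 34.052.
0.167·t = ln(34.052) = 3.5279, so t = 3.5279/0.167 = 21.125.

21.1 days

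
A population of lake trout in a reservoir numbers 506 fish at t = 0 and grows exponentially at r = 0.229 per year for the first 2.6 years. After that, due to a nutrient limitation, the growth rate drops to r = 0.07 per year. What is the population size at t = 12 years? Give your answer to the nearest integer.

1772 fish

Phase 1: N(2.6) = 506·e^(0.229×2.6) = 506·e^0.5954 = 917.761.
Phase 2 runs for 12 − 2.6 = 9.4 years at r = 0.07.
N(12) = 917.761·e^(0.07×9.4) = 917.761·e^0.658 = 1772.13.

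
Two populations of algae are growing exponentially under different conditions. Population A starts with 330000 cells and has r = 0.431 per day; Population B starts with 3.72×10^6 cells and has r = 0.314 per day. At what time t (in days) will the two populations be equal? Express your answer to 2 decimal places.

Set 330000·e^(0.431t) = 3.72×10^6·e^(0.314t).
e^((0.431 − 0.314)t) = 3.72×10^6/330000 → e^(0.117·t) = 11.273.
0.117·t = ln(11.273) = 2.4224, so t = 2.4224/0.117 = 20.704.

20.70 days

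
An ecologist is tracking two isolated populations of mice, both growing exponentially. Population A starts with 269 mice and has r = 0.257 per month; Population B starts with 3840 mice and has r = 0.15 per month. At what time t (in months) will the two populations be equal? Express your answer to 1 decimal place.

Set 269·e^(0.257t) = 3840·e^(0.15t).
e^((0.257 − 0.15)t) = 3840/269 → e^(0.107·t) = 14.275.
0.107·t = ln(14.275) = 2.6585, so t = 2.6585/0.107 = 24.846.

24.8 months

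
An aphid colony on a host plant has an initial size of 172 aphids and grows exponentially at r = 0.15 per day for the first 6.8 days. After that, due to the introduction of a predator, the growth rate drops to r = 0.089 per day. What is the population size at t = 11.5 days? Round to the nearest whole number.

725 aphids

Phase 1: N(6.8) = 172·e^(0.15×6.8) = 172·e^1.02 = 476.989.
Phase 2 runs for 11.5 − 6.8 = 4.7 days at r = 0.089.
N(11.5) = 476.989·e^(0.089×4.7) = 476.989·e^0.4183 = 724.727.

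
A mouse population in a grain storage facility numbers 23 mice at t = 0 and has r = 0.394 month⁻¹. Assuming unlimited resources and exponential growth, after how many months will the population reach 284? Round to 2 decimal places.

Set N₀·e^(rt) = 284: e^(0.394·t) = 284/23 = 12.348.
0.394·t = ln(12.348) = 2.5135, so t = 2.5135/0.394 = 6.3794.

6.38 months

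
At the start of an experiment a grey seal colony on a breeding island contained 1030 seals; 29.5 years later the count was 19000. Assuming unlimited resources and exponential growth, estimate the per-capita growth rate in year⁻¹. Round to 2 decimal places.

0.10 per year

From N(t) = N₀·e^(rt): e^(r·29.5) = 19000/1030 = 18.447.
r·29.5 = ln(18.447) = 2.9149, so r = 2.9149/29.5 = 0.098809.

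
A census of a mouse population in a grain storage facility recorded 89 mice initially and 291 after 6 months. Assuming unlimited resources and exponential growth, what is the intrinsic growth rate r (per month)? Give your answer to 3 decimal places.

0.197 per month

From N(t) = N₀·e^(rt): e^(r·6) = 291/89 = 3.2697.
r·6 = ln(3.2697) = 1.1847, so r = 1.1847/6 = 0.19745.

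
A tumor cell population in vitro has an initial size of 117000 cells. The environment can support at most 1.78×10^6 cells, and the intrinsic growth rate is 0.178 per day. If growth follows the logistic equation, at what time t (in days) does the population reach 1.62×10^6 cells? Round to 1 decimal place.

A = (K − N₀)/N₀ = (1.78×10^6 − 117000)/117000 = 14.214.
Solve 1.78×10^6/(1 + 14.214·e^(−0.178t)) = 1.62×10^6: 1 + 14.214·e^(−0.178t) = 1.0988, so e^(−0.178t) = 0.00694862.
−0.178·t = ln(0.00694862) = -4.9692, so t = 4.9692/0.178 = 27.917.

27.9 days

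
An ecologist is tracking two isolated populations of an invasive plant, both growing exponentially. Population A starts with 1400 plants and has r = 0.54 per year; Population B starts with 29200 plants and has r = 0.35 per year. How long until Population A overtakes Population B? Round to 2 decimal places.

Set 1400·e^(0.54t) = 29200·e^(0.35t).
e^((0.54 − 0.35)t) = 29200/1400 → e^(0.19·t) = 20.857.
0.19·t = ln(20.857) = 3.0377, so t = 3.0377/0.19 = 15.988.

15.99 years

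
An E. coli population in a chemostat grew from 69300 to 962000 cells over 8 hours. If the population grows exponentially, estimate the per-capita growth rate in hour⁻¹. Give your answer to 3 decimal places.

From N(t) = N₀·e^(rt): e^(r·8) = 962000/69300 = 13.882.
r·8 = ln(13.882) = 2.6306, so r = 2.6306/8 = 0.32882.

0.329 per hour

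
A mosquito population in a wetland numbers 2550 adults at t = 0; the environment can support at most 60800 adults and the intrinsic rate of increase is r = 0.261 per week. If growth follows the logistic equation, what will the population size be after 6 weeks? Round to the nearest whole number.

A = (K − N₀)/N₀ = (60800 − 2550)/2550 = 22.843.
N(t) = K/(1 + A·e^(−rt)) = 60800/(1 + 22.843×e^(−0.261×6)).
e^(−1.566) = 0.20888; denominator = 1 + 22.843×0.20888 = 5.7715.
N = 60800/5.7715 = 10534.6.

10535 adults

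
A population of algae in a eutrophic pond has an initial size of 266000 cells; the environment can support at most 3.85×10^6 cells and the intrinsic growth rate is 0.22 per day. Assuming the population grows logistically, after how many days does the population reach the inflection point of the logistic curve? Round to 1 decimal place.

Logistic growth is fastest at N = K/2 = 1.925×10^6.
A = (K − N₀)/N₀ = 13.474. Set K/(1 + A·e^(−rt)) = K/2 → A·e^(−rt) = 1.
e^(−0.22t) = 1/13.474 = 0.0742188, so t = ln(13.474)/0.22 = 2.6007/0.22 = 11.822.

11.8 days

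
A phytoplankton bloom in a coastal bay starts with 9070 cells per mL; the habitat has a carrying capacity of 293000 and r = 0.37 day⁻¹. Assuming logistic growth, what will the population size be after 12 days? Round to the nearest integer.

213984 cells per mL

A = (K − N₀)/N₀ = (293000 − 9070)/9070 = 31.304.
N(t) = K/(1 + A·e^(−rt)) = 293000/(1 + 31.304×e^(−0.37×12)).
e^(−4.44) = 0.011796; denominator = 1 + 31.304×0.011796 = 1.3693.
N = 293000/1.3693 = 213984.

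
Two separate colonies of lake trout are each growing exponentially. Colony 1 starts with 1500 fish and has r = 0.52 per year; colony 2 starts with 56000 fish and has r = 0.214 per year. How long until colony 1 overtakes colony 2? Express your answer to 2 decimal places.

11.83 years

Set 1500·e^(0.52t) = 56000·e^(0.214t).
e^((0.52 − 0.214)t) = 56000/1500 → e^(0.306·t) = 37.333.
0.306·t = ln(37.333) = 3.6199, so t = 3.6199/0.306 = 11.83.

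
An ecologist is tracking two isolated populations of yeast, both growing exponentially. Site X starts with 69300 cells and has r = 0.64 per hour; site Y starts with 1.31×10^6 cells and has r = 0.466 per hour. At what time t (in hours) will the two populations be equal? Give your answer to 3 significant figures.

Set 69300·e^(0.64t) = 1.31×10^6·e^(0.466t).
e^((0.64 − 0.466)t) = 1.31×10^6/69300 → e^(0.174·t) = 18.903.
0.174·t = ln(18.903) = 2.9393, so t = 2.9393/0.174 = 16.893.

16.9 hours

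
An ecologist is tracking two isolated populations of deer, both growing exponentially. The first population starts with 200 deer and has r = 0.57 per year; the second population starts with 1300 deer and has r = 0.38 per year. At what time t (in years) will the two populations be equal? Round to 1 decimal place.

9.9 years

Set 200·e^(0.57t) = 1300·e^(0.38t).
e^((0.57 − 0.38)t) = 1300/200 → e^(0.19·t) = 6.5.
0.19·t = ln(6.5) = 1.8718, so t = 1.8718/0.19 = 9.8516.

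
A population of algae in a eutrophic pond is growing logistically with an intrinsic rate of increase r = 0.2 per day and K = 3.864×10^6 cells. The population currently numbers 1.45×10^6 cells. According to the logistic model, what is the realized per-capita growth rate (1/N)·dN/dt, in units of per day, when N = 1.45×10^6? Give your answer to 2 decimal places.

0.12 per day

(1/N)·dN/dt = r(1 − N/K) = 0.2 × (1 − 1.45×10^6/3.864×10^6).
= 0.2 × 0.62474 = 0.12495.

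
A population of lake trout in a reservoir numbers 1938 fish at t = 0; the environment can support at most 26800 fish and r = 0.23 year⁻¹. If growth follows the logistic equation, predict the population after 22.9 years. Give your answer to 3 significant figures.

25100 fish

A = (K − N₀)/N₀ = (26800 − 1938)/1938 = 12.829.
N(t) = K/(1 + A·e^(−rt)) = 26800/(1 + 12.829×e^(−0.23×22.9)).
e^(−5.267) = 0.0051591; denominator = 1 + 12.829×0.0051591 = 1.0662.
N = 26800/1.0662 = 25136.4.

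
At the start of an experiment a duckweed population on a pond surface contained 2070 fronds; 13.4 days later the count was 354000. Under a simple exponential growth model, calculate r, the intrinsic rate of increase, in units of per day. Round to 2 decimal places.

0.38 per day

From N(t) = N₀·e^(rt): e^(r·13.4) = 354000/2070 = 171.01.
r·13.4 = ln(171.01) = 5.1417, so r = 5.1417/13.4 = 0.38371.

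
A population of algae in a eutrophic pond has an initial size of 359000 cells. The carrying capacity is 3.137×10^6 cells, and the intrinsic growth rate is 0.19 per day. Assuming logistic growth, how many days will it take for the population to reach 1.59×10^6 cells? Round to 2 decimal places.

10.91 days

A = (K − N₀)/N₀ = (3.137×10^6 − 359000)/359000 = 7.7382.
Solve 3.137×10^6/(1 + 7.7382·e^(−0.19t)) = 1.59×10^6: 1 + 7.7382·e^(−0.19t) = 1.973, so e^(−0.19t) = 0.125735.
−0.19·t = ln(0.125735) = -2.0736, so t = 2.0736/0.19 = 10.914.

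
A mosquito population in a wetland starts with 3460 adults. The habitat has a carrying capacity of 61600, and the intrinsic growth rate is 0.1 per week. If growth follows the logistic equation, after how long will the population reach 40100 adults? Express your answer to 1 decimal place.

A = (K − N₀)/N₀ = (61600 − 3460)/3460 = 16.803.
Solve 61600/(1 + 16.803·e^(−0.1t)) = 40100: 1 + 16.803·e^(−0.1t) = 1.5362, so e^(−0.1t) = 0.0319077.
−0.1·t = ln(0.0319077) = -3.4449, so t = 3.4449/0.1 = 34.449.

34.4 weeks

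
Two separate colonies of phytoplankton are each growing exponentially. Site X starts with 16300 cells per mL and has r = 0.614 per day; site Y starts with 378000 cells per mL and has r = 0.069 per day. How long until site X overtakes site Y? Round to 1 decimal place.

5.8 days

Set 16300·e^(0.614t) = 378000·e^(0.069t).
e^((0.614 − 0.069)t) = 378000/16300 → e^(0.545·t) = 23.19.
0.545·t = ln(23.19) = 3.1437, so t = 3.1437/0.545 = 5.7683.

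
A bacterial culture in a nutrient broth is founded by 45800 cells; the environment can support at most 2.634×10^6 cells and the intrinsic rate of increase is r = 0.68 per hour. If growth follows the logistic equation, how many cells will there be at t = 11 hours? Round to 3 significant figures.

A = (K − N₀)/N₀ = (2.634×10^6 − 45800)/45800 = 56.511.
N(t) = K/(1 + A·e^(−rt)) = 2.634×10^6/(1 + 56.511×e^(−0.68×11)).
e^(−7.48) = 0.00056426; denominator = 1 + 56.511×0.00056426 = 1.0319.
N = 2.634×10^6/1.0319 = 2.552606×10^6.

2550000 cells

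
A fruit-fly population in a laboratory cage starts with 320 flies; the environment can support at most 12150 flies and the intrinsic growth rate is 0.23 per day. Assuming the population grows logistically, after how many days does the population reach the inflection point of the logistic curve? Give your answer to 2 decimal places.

15.70 days

Logistic growth is fastest at N = K/2 = 6075.
A = (K − N₀)/N₀ = 36.969. Set K/(1 + A·e^(−rt)) = K/2 → A·e^(−rt) = 1.
e^(−0.23t) = 1/36.969 = 0.0270499, so t = ln(36.969)/0.23 = 3.6101/0.23 = 15.696.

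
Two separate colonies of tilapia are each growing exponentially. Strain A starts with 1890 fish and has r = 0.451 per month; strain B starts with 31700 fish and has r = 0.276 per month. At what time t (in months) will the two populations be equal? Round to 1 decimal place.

16.1 months

Set 1890·e^(0.451t) = 31700·e^(0.276t).
e^((0.451 − 0.276)t) = 31700/1890 → e^(0.175·t) = 16.772.
0.175·t = ln(16.772) = 2.8197, so t = 2.8197/0.175 = 16.113.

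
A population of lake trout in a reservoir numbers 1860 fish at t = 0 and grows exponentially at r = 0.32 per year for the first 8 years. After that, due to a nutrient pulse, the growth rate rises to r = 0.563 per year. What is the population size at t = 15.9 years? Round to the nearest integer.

2055504 fish

Phase 1: N(8) = 1860·e^(0.32×8) = 1860·e^2.56 = 24060.6.
Phase 2 runs for 15.9 − 8 = 7.9 years at r = 0.563.
N(15.9) = 24060.6·e^(0.563×7.9) = 24060.6·e^4.448 = 2.055504×10^6.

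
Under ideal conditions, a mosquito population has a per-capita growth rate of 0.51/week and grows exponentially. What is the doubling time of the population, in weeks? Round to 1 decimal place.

1.4 weeks

Doubling time t_d = ln(2)/r = 0.6931/0.51 = 1.3591.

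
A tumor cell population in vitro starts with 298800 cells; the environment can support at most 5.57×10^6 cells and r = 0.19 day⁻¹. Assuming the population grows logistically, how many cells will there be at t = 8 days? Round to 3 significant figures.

A = (K − N₀)/N₀ = (5.57×10^6 − 298800)/298800 = 17.641.
N(t) = K/(1 + A·e^(−rt)) = 5.57×10^6/(1 + 17.641×e^(−0.19×8)).
e^(−1.52) = 0.21871; denominator = 1 + 17.641×0.21871 = 4.8583.
N = 5.57×10^6/4.8583 = 1.14648×10^6.

1150000 cells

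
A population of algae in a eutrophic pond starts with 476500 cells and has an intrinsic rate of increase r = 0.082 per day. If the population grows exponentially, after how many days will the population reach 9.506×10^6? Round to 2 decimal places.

36.50 days

Set N₀·e^(rt) = 9.506×10^6: e^(0.082·t) = 9.506×10^6/476500 = 19.95.
0.082·t = ln(19.95) = 2.9932, so t = 2.9932/0.082 = 36.503.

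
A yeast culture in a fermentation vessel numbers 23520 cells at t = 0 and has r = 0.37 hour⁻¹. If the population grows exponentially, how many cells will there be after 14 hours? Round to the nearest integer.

N(t) = N₀·e^(rt) = 23520 × e^(0.37×14) = 23520 × e^5.18.
e^5.18 ≈ 177.68, so N ≈ 23520 × 177.68 = 4.1791×10^6.

4179100 cells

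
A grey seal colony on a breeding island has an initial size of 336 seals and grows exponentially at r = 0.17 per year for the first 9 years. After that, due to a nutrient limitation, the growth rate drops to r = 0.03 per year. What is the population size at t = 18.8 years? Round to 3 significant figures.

Phase 1: N(9) = 336·e^(0.17×9) = 336·e^1.53 = 1551.71.
Phase 2 runs for 18.8 − 9 = 9.8 years at r = 0.03.
N(18.8) = 1551.71·e^(0.03×9.8) = 1551.71·e^0.294 = 2082.06.

2080 seals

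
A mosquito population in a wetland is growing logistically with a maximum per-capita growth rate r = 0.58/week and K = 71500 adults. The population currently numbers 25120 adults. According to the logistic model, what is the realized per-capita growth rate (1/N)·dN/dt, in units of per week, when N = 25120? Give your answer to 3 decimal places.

0.376 per week

(1/N)·dN/dt = r(1 − N/K) = 0.58 × (1 − 25120/71500).
= 0.58 × 0.64867 = 0.37623.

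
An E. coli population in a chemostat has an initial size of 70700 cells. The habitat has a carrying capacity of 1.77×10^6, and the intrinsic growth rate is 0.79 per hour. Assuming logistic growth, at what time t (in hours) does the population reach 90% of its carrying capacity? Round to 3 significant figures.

6.81 hours

A = (K − N₀)/N₀ = (1.77×10^6 − 70700)/70700 = 24.035.
Solve 1.77×10^6/(1 + 24.035·e^(−0.79t)) = 1.593×10^6: 1 + 24.035·e^(−0.79t) = 1.1111, so e^(−0.79t) = 0.00462282.
−0.79·t = ln(0.00462282) = -5.3768, so t = 5.3768/0.79 = 6.806.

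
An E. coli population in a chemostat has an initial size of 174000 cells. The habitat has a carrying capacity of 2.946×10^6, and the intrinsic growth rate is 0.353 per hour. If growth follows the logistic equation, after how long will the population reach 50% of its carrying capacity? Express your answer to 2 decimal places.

7.84 hours

A = (K − N₀)/N₀ = (2.946×10^6 − 174000)/174000 = 15.931.
Solve 2.946×10^6/(1 + 15.931·e^(−0.353t)) = 1.473×10^6: 1 + 15.931·e^(−0.353t) = 2, so e^(−0.353t) = 0.0627706.
−0.353·t = ln(0.0627706) = -2.7683, so t = 2.7683/0.353 = 7.8421.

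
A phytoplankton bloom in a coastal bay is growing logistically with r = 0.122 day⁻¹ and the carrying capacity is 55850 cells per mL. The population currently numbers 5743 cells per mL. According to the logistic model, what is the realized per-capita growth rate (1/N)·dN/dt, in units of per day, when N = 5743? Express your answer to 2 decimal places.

(1/N)·dN/dt = r(1 − N/K) = 0.122 × (1 − 5743/55850).
= 0.122 × 0.89717 = 0.10945.

0.11 per day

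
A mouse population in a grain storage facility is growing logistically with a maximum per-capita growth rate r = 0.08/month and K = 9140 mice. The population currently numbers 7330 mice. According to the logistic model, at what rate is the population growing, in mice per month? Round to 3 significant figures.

dN/dt = rN(1 − N/K) = 0.08 × 7330 × (1 − 7330/9140).
1 − 7330/9140 = 0.19803; dN/dt = 0.08 × 7330 × 0.19803 = 116.13.

116 mice per month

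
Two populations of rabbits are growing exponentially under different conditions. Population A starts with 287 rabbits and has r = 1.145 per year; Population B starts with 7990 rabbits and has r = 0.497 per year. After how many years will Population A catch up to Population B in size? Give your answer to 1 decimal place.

5.1 years

Set 287·e^(1.145t) = 7990·e^(0.497t).
e^((1.145 − 0.497)t) = 7990/287 → e^(0.648·t) = 27.84.
0.648·t = ln(27.84) = 3.3265, so t = 3.3265/0.648 = 5.1334.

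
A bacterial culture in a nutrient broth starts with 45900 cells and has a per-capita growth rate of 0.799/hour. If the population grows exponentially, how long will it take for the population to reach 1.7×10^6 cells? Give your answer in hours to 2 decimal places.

Set N₀·e^(rt) = 1.7×10^6: e^(0.799·t) = 1.7×10^6/45900 = 37.037.
0.799·t = ln(37.037) = 3.6119, so t = 3.6119/0.799 = 4.5205.

4.52 hours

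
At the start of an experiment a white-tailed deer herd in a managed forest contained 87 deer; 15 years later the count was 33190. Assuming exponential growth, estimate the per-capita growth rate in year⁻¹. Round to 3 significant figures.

0.396 per year

From N(t) = N₀·e^(rt): e^(r·15) = 33190/87 = 381.49.
r·15 = ln(381.49) = 5.9441, so r = 5.9441/15 = 0.39627.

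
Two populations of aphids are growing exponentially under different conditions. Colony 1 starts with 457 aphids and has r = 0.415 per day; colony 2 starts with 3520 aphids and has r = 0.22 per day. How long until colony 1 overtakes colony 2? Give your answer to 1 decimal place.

10.5 days

Set 457·e^(0.415t) = 3520·e^(0.22t).
e^((0.415 − 0.22)t) = 3520/457 → e^(0.195·t) = 7.7024.
0.195·t = ln(7.7024) = 2.0415, so t = 2.0415/0.195 = 10.469.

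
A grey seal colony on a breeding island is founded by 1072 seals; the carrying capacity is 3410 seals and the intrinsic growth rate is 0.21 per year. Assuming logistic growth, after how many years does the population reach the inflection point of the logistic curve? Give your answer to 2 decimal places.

3.71 years

Logistic growth is fastest at N = K/2 = 1705.
A = (K − N₀)/N₀ = 2.181. Set K/(1 + A·e^(−rt)) = K/2 → A·e^(−rt) = 1.
e^(−0.21t) = 1/2.181 = 0.458512, so t = ln(2.181)/0.21 = 0.77977/0.21 = 3.7132.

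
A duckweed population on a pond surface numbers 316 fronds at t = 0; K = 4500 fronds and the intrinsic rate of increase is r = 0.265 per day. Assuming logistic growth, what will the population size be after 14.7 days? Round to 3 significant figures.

3550 fronds

A = (K − N₀)/N₀ = (4500 − 316)/316 = 13.241.
N(t) = K/(1 + A·e^(−rt)) = 4500/(1 + 13.241×e^(−0.265×14.7)).
e^(−3.896) = 0.020333; denominator = 1 + 13.241×0.020333 = 1.2692.
N = 4500/1.2692 = 3545.48.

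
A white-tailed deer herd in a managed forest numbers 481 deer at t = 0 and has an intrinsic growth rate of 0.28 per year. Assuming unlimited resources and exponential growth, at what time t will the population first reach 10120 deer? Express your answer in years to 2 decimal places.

Set N₀·e^(rt) = 10120: e^(0.28·t) = 10120/481 = 21.04.
0.28·t = ln(21.04) = 3.0464, so t = 3.0464/0.28 = 10.88.

10.88 years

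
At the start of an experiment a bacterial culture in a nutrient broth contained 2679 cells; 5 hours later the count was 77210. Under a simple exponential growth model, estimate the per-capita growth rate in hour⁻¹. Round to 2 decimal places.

0.67 per hour

From N(t) = N₀·e^(rt): e^(r·5) = 77210/2679 = 28.82.
r·5 = ln(28.82) = 3.3611, so r = 3.3611/5 = 0.67222.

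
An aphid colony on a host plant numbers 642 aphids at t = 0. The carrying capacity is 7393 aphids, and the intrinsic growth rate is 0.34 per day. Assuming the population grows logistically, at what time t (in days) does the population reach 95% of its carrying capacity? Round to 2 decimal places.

A = (K − N₀)/N₀ = (7393 − 642)/642 = 10.516.
Solve 7393/(1 + 10.516·e^(−0.34t)) = 7023.35: 1 + 10.516·e^(−0.34t) = 1.0526, so e^(−0.34t) = 0.00500511.
−0.34·t = ln(0.00500511) = -5.2973, so t = 5.2973/0.34 = 15.58.

15.58 days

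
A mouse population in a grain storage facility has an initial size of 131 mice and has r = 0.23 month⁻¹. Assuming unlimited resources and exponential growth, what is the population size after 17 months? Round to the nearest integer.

N(t) = N₀·e^(rt) = 131 × e^(0.23×17) = 131 × e^3.91.
e^3.91 ≈ 49.899, so N ≈ 131 × 49.899 = 6536.76.

6537 mice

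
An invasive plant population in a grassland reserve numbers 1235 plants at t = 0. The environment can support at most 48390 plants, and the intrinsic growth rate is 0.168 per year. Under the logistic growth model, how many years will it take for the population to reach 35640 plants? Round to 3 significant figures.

A = (K − N₀)/N₀ = (48390 − 1235)/1235 = 38.182.
Solve 48390/(1 + 38.182·e^(−0.168t)) = 35640: 1 + 38.182·e^(−0.168t) = 1.3577, so e^(−0.168t) = 0.0093694.
−0.168·t = ln(0.0093694) = -4.6703, so t = 4.6703/0.168 = 27.799.

27.8 years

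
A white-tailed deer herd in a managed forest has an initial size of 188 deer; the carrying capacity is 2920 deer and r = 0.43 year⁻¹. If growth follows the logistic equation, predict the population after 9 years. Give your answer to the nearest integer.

2241 deer

A = (K − N₀)/N₀ = (2920 − 188)/188 = 14.532.
N(t) = K/(1 + A·e^(−rt)) = 2920/(1 + 14.532×e^(−0.43×9)).
e^(−3.87) = 0.020858; denominator = 1 + 14.532×0.020858 = 1.3031.
N = 2920/1.3031 = 2240.79.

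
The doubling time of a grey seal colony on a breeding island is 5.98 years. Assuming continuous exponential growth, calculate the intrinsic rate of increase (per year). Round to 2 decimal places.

0.12 per year

r = ln(2)/t_d = 0.6931/5.98 = 0.11591.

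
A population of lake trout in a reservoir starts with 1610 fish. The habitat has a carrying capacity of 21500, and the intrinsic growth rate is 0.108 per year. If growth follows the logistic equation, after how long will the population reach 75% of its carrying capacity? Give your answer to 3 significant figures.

33.4 years

A = (K − N₀)/N₀ = (21500 − 1610)/1610 = 12.354.
Solve 21500/(1 + 12.354·e^(−0.108t)) = 16125: 1 + 12.354·e^(−0.108t) = 1.3333, so e^(−0.108t) = 0.0269817.
−0.108·t = ln(0.0269817) = -3.6126, so t = 3.6126/0.108 = 33.45.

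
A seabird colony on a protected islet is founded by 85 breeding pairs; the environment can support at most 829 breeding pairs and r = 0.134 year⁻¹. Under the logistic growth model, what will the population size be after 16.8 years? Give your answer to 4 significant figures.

431.4 breeding pairs

A = (K − N₀)/N₀ = (829 − 85)/85 = 8.7529.
N(t) = K/(1 + A·e^(−rt)) = 829/(1 + 8.7529×e^(−0.134×16.8)).
e^(−2.251) = 0.10527; denominator = 1 + 8.7529×0.10527 = 1.9214.
N = 829/1.9214 = 431.446.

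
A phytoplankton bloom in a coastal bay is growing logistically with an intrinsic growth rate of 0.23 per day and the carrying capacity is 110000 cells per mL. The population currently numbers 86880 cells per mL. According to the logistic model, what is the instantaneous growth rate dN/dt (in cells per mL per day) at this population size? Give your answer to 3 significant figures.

dN/dt = rN(1 − N/K) = 0.23 × 86880 × (1 − 86880/110000).
1 − 86880/110000 = 0.21018; dN/dt = 0.23 × 86880 × 0.21018 = 4199.9.

4200 cells per mL per day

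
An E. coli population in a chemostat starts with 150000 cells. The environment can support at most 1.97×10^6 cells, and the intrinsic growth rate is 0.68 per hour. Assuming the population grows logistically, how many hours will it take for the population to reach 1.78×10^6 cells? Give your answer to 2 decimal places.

A = (K − N₀)/N₀ = (1.97×10^6 − 150000)/150000 = 12.133.
Solve 1.97×10^6/(1 + 12.133·e^(−0.68t)) = 1.78×10^6: 1 + 12.133·e^(−0.68t) = 1.1067, so e^(−0.68t) = 0.00879738.
−0.68·t = ln(0.00879738) = -4.7333, so t = 4.7333/0.68 = 6.9607.

6.96 hours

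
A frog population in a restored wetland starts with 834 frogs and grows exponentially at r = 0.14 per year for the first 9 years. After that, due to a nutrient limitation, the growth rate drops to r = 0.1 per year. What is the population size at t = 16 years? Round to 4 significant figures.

Phase 1: N(9) = 834·e^(0.14×9) = 834·e^1.26 = 2940.2.
Phase 2 runs for 16 − 9 = 7 years at r = 0.1.
N(16) = 2940.2·e^(0.1×7) = 2940.2·e^0.7 = 5920.84.

5921 frogs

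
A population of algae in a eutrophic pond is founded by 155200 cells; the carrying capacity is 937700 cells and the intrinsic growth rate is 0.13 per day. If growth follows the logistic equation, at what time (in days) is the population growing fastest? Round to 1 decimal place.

12.4 days

Logistic growth is fastest at N = K/2 = 468850.
A = (K − N₀)/N₀ = 5.0419. Set K/(1 + A·e^(−rt)) = K/2 → A·e^(−rt) = 1.
e^(−0.13t) = 1/5.0419 = 0.198339, so t = ln(5.0419)/0.13 = 1.6178/0.13 = 12.444.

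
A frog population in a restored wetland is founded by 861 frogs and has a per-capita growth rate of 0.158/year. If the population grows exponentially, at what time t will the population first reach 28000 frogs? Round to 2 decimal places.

22.04 years

Set N₀·e^(rt) = 28000: e^(0.158·t) = 28000/861 = 32.52.
0.158·t = ln(32.52) = 3.4819, so t = 3.4819/0.158 = 22.037.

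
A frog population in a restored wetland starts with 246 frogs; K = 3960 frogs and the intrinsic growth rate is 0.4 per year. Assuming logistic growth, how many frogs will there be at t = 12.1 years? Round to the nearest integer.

3538 frogs

A = (K − N₀)/N₀ = (3960 − 246)/246 = 15.098.
N(t) = K/(1 + A·e^(−rt)) = 3960/(1 + 15.098×e^(−0.4×12.1)).
e^(−4.84) = 0.0079071; denominator = 1 + 15.098×0.0079071 = 1.1194.
N = 3960/1.1194 = 3537.68.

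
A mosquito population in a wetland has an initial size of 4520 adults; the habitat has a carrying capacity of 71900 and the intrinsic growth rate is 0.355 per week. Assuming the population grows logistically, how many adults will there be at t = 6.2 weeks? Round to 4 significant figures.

27130 adults

A = (K − N₀)/N₀ = (71900 − 4520)/4520 = 14.907.
N(t) = K/(1 + A·e^(−rt)) = 71900/(1 + 14.907×e^(−0.355×6.2)).
e^(−2.201) = 0.11069; denominator = 1 + 14.907×0.11069 = 2.6501.
N = 71900/2.6501 = 27131.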